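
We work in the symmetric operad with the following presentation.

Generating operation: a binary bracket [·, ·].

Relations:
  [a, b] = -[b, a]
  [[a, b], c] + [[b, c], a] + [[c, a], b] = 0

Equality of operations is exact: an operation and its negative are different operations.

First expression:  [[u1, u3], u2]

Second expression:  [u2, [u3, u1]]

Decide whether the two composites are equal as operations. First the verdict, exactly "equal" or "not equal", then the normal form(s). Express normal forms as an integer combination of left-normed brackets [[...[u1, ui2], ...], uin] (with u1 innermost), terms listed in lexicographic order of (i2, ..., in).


equal; the common form is [[u1, u3], u2]


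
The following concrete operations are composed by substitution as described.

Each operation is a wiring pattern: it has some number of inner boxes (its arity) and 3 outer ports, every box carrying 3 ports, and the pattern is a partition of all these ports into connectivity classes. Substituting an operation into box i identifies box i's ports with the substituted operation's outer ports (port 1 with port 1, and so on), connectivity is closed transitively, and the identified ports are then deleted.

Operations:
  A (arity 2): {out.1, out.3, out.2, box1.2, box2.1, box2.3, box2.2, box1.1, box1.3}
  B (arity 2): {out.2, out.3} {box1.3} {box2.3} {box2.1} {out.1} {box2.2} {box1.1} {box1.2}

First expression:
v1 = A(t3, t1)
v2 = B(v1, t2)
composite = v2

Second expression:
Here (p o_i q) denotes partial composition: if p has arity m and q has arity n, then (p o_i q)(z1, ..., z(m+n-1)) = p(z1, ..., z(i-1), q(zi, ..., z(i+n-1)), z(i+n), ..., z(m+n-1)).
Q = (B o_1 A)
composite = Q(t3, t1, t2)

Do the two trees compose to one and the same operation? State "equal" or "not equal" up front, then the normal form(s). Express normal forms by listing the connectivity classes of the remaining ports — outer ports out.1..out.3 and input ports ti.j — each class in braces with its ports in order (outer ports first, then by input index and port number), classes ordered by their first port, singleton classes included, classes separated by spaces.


The first composite normalizes to {out.1} {out.2, out.3} {t1.1, t1.2, t1.3, t3.1, t3.2, t3.3} {t2.1} {t2.2} {t2.3}
The second composite normalizes to {out.1} {out.2, out.3} {t1.1, t1.2, t1.3, t3.1, t3.2, t3.3} {t2.1} {t2.2} {t2.3}
Both agree, so they are equal.

equal — both sides give {out.1} {out.2, out.3} {t1.1, t1.2, t1.3, t3.1, t3.2, t3.3} {t2.1} {t2.2} {t2.3}


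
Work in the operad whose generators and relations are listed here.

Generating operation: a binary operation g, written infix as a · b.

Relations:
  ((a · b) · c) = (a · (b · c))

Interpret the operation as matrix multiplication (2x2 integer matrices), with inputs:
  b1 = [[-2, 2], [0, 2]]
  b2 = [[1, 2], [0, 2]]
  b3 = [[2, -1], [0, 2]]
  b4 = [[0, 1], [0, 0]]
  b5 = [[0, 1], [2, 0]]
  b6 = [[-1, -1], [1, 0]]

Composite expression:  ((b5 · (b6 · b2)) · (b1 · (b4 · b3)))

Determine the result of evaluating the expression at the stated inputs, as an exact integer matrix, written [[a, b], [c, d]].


(b6 · b2) = [[-1, -4], [1, 2]]
(b5 · (b6 · b2)) = [[1, 2], [-2, -8]]
(b4 · b3) = [[0, 2], [0, 0]]
(b1 · (b4 · b3)) = [[0, -4], [0, 0]]
((b5 · (b6 · b2)) · (b1 · (b4 · b3))) = [[0, -4], [0, 8]]

[[0, -4], [0, 8]]


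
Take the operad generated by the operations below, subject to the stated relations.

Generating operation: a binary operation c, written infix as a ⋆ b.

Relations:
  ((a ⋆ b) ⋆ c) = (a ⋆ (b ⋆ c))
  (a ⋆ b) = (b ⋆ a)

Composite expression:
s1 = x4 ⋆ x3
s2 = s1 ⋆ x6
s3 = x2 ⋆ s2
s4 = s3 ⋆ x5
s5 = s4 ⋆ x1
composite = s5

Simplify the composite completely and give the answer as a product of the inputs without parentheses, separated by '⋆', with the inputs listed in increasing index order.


x1 ⋆ x2 ⋆ x3 ⋆ x4 ⋆ x5 ⋆ x6

Reordering under c is free, so list the x-inputs canonically.
(x4 ⋆ x3) spells out as x4 ⋆ x3
((x4 ⋆ x3) ⋆ x6) spells out as x4 ⋆ x3 ⋆ x6
(x2 ⋆ ((x4 ⋆ x3) ⋆ x6)) spells out as x2 ⋆ x4 ⋆ x3 ⋆ x6
((x2 ⋆ ((x4 ⋆ x3) ⋆ x6)) ⋆ x5) spells out as x2 ⋆ x4 ⋆ x3 ⋆ x6 ⋆ x5
(((x2 ⋆ ((x4 ⋆ x3) ⋆ x6)) ⋆ x5) ⋆ x1) spells out as x2 ⋆ x4 ⋆ x3 ⋆ x6 ⋆ x5 ⋆ x1
commutativity sorts the factors: x1 ⋆ x2 ⋆ x3 ⋆ x4 ⋆ x5 ⋆ x6


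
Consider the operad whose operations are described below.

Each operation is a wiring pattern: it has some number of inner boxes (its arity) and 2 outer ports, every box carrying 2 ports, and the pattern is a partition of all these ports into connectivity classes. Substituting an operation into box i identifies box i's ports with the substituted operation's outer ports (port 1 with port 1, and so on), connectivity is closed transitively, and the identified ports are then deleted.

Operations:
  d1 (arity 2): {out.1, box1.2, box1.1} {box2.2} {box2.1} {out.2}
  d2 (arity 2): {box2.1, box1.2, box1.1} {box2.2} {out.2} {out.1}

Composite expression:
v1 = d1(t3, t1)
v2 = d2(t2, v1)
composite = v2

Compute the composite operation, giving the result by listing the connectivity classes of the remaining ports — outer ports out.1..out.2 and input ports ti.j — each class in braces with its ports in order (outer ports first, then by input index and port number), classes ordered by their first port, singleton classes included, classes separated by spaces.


{out.1} {out.2} {t1.1} {t1.2} {t2.1, t2.2, t3.1, t3.2}

Reachability decides: close wires over d2-identified ports.
the subtree at d1 composes to {out.1, t3.1, t3.2} {out.2} {t1.1} {t1.2} on (t3, t1); out.j = own outer ports
the subtree at d2 composes to {out.1} {out.2} {t1.1} {t1.2} {t2.1, t2.2, t3.1, t3.2} on (t2, t3, t1); out.j = own outer ports


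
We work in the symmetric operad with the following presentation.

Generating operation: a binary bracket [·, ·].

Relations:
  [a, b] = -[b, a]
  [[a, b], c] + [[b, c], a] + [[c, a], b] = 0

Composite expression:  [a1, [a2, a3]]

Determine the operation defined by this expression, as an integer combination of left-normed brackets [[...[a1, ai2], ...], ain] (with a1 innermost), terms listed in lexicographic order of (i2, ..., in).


[[a1, a2], a3] - [[a1, a3], a2]

A multilinear Lie element is pinned by a1-initial words (a1 innermost).
Composite bracket: [a1, [a2, a3]]
Under [a, b] = ab - ba we get 4 signed associative words (2^2 = 4).
Words beginning with a1 determine it all:
  a1a2a3 appears with sign +1, giving the term +[[a1, a2], a3]
  a1a3a2 appears with sign -1, giving the term -[[a1, a3], a2]


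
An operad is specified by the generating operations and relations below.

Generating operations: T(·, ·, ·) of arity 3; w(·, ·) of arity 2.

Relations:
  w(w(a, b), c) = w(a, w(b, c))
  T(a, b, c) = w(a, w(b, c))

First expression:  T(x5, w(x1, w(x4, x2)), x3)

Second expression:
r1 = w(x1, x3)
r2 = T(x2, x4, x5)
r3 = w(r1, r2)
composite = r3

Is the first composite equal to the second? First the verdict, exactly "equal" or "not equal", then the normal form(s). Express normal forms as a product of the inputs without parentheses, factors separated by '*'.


Normal form of the first expression: x5 * x1 * x4 * x2 * x3
Normal form of the second expression: x1 * x3 * x2 * x4 * x5
The normal forms differ: not equal.

not equal; the first gives x5 * x1 * x4 * x2 * x3 and the second x1 * x3 * x2 * x4 * x5


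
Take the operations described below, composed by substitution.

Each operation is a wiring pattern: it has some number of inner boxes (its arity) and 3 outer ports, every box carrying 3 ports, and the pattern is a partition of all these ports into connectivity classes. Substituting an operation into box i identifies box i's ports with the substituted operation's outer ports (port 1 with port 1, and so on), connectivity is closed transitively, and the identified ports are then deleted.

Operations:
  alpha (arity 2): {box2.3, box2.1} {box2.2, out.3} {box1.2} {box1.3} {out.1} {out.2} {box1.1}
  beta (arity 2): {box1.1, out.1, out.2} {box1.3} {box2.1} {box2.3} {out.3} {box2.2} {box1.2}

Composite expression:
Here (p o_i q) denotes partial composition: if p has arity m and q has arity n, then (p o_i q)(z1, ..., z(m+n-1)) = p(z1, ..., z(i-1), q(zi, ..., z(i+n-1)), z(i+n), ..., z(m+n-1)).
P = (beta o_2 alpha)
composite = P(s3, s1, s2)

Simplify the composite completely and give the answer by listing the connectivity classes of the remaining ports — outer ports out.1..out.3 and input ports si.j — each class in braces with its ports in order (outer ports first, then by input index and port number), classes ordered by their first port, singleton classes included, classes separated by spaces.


After gluing at beta, chains via deleted ports link the s-ports.
after alpha, the pattern on (s1, s2) reads {out.1} {out.2} {out.3, s2.2} {s1.1} {s1.2} {s1.3} {s2.1, s2.3} (out.j = its outer ports)
after beta, the pattern on (s3, s1, s2) reads {out.1, out.2, s3.1} {out.3} {s1.1} {s1.2} {s1.3} {s2.1, s2.3} {s2.2} {s3.2} {s3.3} (out.j = its outer ports)

{out.1, out.2, s3.1} {out.3} {s1.1} {s1.2} {s1.3} {s2.1, s2.3} {s2.2} {s3.2} {s3.3}


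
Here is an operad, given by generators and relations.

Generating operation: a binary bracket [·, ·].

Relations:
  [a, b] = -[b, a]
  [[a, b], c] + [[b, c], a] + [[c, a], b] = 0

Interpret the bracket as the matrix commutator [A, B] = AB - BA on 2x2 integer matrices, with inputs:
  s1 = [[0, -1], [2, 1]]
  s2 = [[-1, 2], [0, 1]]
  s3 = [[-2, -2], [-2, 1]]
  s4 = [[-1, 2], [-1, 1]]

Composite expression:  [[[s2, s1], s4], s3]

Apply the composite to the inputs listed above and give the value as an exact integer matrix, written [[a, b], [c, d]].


[s2, s1] = [[4, 4], [4, -4]]
[[s2, s1], s4] = [[-12, 24], [0, 12]]
[[[s2, s1], s4], s3] = [[-48, 120], [-48, 48]]

[[-48, 120], [-48, 48]]


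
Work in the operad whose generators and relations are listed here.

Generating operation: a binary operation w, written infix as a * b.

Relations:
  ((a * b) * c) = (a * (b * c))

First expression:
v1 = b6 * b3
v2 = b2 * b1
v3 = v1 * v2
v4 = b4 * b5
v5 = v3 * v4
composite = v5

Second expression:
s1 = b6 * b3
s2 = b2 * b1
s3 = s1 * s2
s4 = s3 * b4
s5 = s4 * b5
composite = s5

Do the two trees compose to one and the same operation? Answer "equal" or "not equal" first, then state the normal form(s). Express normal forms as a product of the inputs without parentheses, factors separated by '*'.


Reducing the first expression gives b6 * b3 * b2 * b1 * b4 * b5
Reducing the second expression gives b6 * b3 * b2 * b1 * b4 * b5
Same normal form: equal.

equal; the common form is b6 * b3 * b2 * b1 * b4 * b5


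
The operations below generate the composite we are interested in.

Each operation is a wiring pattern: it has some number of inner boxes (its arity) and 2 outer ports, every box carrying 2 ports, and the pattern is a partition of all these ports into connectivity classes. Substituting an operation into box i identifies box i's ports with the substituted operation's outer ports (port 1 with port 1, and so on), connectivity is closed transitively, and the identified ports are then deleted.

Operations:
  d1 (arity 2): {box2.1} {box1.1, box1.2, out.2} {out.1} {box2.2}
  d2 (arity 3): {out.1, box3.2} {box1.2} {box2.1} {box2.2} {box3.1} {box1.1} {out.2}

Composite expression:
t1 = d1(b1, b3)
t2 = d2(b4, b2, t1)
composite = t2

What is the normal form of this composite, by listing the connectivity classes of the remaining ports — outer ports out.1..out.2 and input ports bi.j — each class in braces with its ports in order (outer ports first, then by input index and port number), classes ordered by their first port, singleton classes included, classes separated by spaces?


{out.1, b1.1, b1.2} {out.2} {b2.1} {b2.2} {b3.1} {b3.2} {b4.1} {b4.2}

Reachability decides: close wires over d2-identified ports.
through d1, on inputs (b1, b3): {out.1} {out.2, b1.1, b1.2} {b3.1} {b3.2} (out.j = stage outer ports)
through d2, on inputs (b4, b2, b1, b3): {out.1, b1.1, b1.2} {out.2} {b2.1} {b2.2} {b3.1} {b3.2} {b4.1} {b4.2} (out.j = stage outer ports)


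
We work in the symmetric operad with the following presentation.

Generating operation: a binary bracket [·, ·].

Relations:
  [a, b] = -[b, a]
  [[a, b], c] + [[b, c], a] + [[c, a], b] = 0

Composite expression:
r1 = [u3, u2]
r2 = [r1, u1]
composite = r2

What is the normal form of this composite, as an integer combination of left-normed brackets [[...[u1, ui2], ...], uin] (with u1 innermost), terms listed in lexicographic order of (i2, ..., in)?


[[u1, u2], u3] - [[u1, u3], u2]

Antisymmetry and Jacobi reduce to u1-anchored left-normed brackets.
Composite bracket: [[u3, u2], u1]
Each bracket splits as ab - ba, giving 4 signed words (2^2 = 4).
Collect the words opening with u1:
  u1u2u3 (sign +1) contributes +[[u1, u2], u3]
  u1u3u2 (sign -1) contributes -[[u1, u3], u2]


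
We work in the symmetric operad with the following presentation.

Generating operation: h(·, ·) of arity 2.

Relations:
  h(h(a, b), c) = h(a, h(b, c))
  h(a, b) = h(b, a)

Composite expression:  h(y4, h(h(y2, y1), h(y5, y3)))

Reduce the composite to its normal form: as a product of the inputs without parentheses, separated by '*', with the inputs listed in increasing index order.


Any arrangement under h is one operation, so sort the y-inputs.
h(y2, y1) spells out as y2 * y1
h(y5, y3) spells out as y5 * y3
h(h(y2, y1), h(y5, y3)) spells out as y2 * y1 * y5 * y3
h(y4, h(h(y2, y1), h(y5, y3))) spells out as y4 * y2 * y1 * y5 * y3
rearranged into index order: y1 * y2 * y3 * y4 * y5

y1 * y2 * y3 * y4 * y5


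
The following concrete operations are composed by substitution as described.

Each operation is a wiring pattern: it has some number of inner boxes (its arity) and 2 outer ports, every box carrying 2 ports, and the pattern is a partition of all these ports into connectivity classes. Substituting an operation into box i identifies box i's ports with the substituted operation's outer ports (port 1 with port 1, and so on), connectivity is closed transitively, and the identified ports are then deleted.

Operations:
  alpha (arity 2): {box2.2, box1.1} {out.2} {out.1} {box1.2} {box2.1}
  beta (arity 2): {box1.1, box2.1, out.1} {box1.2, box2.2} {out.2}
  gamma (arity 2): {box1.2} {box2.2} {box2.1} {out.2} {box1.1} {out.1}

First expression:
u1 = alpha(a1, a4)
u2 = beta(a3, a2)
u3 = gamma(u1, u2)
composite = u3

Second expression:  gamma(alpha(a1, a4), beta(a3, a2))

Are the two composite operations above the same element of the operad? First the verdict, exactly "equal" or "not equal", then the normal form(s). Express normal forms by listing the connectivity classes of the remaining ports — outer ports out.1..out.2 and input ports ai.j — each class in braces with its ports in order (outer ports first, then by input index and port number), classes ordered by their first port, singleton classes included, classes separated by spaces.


equal: each reduces to {out.1} {out.2} {a1.1, a4.2} {a1.2} {a2.1, a3.1} {a2.2, a3.2} {a4.1}

The first expression, normalized: {out.1} {out.2} {a1.1, a4.2} {a1.2} {a2.1, a3.1} {a2.2, a3.2} {a4.1}
The second expression, normalized: {out.1} {out.2} {a1.1, a4.2} {a1.2} {a2.1, a3.1} {a2.2, a3.2} {a4.1}
One common form — equal.


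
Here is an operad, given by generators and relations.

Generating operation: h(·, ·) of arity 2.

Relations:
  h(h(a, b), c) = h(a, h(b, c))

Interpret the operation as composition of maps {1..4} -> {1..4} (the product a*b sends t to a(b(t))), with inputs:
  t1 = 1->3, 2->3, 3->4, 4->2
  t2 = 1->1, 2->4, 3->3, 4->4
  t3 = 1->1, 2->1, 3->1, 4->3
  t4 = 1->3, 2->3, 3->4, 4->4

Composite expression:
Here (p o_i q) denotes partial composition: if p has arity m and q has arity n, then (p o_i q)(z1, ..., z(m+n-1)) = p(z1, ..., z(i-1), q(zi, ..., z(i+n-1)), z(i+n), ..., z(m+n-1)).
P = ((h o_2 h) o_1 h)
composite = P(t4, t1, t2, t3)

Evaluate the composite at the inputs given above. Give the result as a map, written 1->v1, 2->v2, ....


1->4, 2->4, 3->4, 4->4


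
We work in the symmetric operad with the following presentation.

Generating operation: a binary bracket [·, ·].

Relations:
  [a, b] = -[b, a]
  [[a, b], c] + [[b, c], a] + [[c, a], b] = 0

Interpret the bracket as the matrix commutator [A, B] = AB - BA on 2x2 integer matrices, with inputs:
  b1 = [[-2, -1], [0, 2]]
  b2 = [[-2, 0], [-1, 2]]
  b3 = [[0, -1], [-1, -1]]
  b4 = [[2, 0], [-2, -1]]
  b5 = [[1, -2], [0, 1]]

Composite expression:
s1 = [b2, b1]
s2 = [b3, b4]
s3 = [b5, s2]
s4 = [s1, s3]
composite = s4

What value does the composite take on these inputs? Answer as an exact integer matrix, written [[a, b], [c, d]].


[[-32, -32], [16, 32]]

[b2, b1] = [[-1, 4], [4, 1]]
[b3, b4] = [[2, 3], [-1, -2]]
[b5, [b3, b4]] = [[2, 8], [0, -2]]
[[b2, b1], [b5, [b3, b4]]] = [[-32, -32], [16, 32]]


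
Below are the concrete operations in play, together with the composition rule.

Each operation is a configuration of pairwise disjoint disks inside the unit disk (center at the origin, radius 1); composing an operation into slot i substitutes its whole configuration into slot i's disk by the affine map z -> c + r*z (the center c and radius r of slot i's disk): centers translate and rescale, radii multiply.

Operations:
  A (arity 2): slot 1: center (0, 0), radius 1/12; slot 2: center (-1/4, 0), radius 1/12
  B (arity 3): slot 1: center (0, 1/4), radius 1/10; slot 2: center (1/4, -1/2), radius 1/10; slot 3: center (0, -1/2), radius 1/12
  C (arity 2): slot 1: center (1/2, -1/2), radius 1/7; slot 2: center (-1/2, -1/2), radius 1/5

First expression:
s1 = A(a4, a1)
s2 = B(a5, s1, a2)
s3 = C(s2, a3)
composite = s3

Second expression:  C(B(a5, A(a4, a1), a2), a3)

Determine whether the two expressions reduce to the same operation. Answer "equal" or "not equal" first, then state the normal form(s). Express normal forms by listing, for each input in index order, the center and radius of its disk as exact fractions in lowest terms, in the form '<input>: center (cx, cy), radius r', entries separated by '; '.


equal; the common form is a1: center (149/280, -4/7), radius 1/840; a2: center (1/2, -4/7), radius 1/84; a3: center (-1/2, -1/2), radius 1/5; a4: center (15/28, -4/7), radius 1/840; a5: center (1/2, -13/28), radius 1/70


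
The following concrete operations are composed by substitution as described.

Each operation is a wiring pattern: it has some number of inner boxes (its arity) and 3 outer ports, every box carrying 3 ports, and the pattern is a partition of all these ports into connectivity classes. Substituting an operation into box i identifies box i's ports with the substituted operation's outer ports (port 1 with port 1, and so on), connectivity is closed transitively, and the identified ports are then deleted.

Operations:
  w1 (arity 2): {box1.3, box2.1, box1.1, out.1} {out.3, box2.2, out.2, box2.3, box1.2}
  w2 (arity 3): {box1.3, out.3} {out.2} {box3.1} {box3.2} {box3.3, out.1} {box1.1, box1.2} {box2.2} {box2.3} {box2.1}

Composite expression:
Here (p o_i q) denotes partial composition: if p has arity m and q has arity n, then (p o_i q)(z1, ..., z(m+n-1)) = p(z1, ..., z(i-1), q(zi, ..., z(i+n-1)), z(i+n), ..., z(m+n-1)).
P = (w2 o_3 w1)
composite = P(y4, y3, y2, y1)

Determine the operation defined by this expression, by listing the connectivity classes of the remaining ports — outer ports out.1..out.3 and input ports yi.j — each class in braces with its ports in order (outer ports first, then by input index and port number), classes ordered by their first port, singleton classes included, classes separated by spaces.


{out.1, y1.2, y1.3, y2.2} {out.2} {out.3, y4.3} {y1.1, y2.1, y2.3} {y3.1} {y3.2} {y3.3} {y4.1, y4.2}

After gluing at w2, chains via deleted ports link the y-ports.
after w1, the pattern on (y2, y1) reads {out.1, y1.1, y2.1, y2.3} {out.2, out.3, y1.2, y1.3, y2.2} (out.j = its outer ports)
after w2, the pattern on (y4, y3, y2, y1) reads {out.1, y1.2, y1.3, y2.2} {out.2} {out.3, y4.3} {y1.1, y2.1, y2.3} {y3.1} {y3.2} {y3.3} {y4.1, y4.2} (out.j = its outer ports)


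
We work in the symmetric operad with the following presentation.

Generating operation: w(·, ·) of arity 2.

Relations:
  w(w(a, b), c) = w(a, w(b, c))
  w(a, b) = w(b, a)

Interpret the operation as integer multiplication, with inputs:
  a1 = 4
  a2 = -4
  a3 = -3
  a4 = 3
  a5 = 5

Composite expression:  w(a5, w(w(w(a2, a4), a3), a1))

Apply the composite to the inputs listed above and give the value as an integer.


720

w(a2, a4) = -12
w(w(a2, a4), a3) = 36
w(w(w(a2, a4), a3), a1) = 144
w(a5, w(w(w(a2, a4), a3), a1)) = 720


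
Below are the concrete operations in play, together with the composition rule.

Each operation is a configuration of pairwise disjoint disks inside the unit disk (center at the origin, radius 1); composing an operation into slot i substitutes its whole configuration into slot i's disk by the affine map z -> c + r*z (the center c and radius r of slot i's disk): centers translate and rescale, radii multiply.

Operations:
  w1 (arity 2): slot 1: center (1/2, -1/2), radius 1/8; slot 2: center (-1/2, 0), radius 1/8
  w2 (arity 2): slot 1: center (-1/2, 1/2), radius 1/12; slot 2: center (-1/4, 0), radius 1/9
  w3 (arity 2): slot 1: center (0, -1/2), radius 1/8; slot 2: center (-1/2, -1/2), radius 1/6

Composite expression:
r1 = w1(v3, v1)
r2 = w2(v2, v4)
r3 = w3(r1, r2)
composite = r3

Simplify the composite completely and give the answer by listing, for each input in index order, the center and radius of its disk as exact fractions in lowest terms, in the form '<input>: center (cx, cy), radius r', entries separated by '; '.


Follow each v-input down from w3: c' goes to c + r*c', radius to r*r'.
input v3: applying the 2 nested substitutions gives center (1/16, -9/16), radius 1/64
input v1: applying the 2 nested substitutions gives center (-1/16, -1/2), radius 1/64
input v2: applying the 2 nested substitutions gives center (-7/12, -5/12), radius 1/72
input v4: applying the 2 nested substitutions gives center (-13/24, -1/2), radius 1/54

v1: center (-1/16, -1/2), radius 1/64; v2: center (-7/12, -5/12), radius 1/72; v3: center (1/16, -9/16), radius 1/64; v4: center (-13/24, -1/2), radius 1/54


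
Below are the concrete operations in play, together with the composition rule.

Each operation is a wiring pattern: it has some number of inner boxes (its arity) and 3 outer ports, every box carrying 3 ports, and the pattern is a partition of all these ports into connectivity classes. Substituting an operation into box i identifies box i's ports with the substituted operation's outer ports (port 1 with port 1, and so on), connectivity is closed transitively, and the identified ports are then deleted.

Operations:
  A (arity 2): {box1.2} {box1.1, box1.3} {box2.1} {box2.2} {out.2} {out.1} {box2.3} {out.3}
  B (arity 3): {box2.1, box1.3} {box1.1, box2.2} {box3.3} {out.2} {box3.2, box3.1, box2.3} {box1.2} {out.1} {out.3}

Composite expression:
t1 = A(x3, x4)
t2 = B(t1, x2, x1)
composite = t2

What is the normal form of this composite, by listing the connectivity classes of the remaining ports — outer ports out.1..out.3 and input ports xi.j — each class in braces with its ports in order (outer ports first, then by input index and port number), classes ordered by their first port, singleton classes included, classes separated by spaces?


{out.1} {out.2} {out.3} {x1.1, x1.2, x2.3} {x1.3} {x2.1} {x2.2} {x3.1, x3.3} {x3.2} {x4.1} {x4.2} {x4.3}

Two ports join when wires chain via B-identified ports.
through A, on inputs (x3, x4): {out.1} {out.2} {out.3} {x3.1, x3.3} {x3.2} {x4.1} {x4.2} {x4.3} (out.j = stage outer ports)
through B, on inputs (x3, x4, x2, x1): {out.1} {out.2} {out.3} {x1.1, x1.2, x2.3} {x1.3} {x2.1} {x2.2} {x3.1, x3.3} {x3.2} {x4.1} {x4.2} {x4.3} (out.j = stage outer ports)


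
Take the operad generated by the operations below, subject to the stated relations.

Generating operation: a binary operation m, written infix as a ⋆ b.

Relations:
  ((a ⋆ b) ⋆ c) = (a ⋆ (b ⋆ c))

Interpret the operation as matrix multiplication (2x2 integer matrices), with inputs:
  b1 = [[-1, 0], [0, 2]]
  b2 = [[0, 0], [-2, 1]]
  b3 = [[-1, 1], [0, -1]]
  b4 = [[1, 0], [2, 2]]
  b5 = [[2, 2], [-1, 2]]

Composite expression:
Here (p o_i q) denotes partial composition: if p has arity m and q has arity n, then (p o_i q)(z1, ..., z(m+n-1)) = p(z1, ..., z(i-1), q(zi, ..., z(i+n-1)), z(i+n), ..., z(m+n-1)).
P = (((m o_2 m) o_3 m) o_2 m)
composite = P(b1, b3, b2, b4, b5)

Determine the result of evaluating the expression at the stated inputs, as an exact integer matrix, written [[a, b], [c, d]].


[[2, -4], [4, -8]]

(b3 ⋆ b2) = [[-2, 1], [2, -1]]
(b4 ⋆ b5) = [[2, 2], [2, 8]]
((b3 ⋆ b2) ⋆ (b4 ⋆ b5)) = [[-2, 4], [2, -4]]
(b1 ⋆ ((b3 ⋆ b2) ⋆ (b4 ⋆ b5))) = [[2, -4], [4, -8]]


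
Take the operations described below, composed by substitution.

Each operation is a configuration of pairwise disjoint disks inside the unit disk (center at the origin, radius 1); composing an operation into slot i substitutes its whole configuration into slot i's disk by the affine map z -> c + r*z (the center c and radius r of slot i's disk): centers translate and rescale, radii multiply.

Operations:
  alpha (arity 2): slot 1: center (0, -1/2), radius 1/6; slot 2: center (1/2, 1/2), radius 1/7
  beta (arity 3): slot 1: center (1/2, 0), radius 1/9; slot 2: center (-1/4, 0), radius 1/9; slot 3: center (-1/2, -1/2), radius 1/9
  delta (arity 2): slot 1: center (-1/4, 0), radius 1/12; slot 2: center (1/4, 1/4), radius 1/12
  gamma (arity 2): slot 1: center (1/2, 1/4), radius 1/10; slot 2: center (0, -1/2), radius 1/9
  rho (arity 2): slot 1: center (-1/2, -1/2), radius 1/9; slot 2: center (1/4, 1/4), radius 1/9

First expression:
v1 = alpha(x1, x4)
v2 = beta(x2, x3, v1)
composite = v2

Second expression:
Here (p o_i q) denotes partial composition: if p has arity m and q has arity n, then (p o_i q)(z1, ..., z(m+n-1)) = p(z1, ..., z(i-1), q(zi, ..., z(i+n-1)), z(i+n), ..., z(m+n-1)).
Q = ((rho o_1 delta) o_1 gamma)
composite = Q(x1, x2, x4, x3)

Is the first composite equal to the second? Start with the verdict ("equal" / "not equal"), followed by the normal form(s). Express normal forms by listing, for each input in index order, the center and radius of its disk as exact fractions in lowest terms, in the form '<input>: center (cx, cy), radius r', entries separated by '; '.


not equal; first: x1: center (-1/2, -5/9), radius 1/54; x2: center (1/2, 0), radius 1/9; x3: center (-1/4, 0), radius 1/9; x4: center (-4/9, -4/9), radius 1/63; second: x1: center (-113/216, -215/432), radius 1/1080; x2: center (-19/36, -109/216), radius 1/972; x3: center (1/4, 1/4), radius 1/9; x4: center (-17/36, -17/36), radius 1/108

Reducing the first expression gives x1: center (-1/2, -5/9), radius 1/54; x2: center (1/2, 0), radius 1/9; x3: center (-1/4, 0), radius 1/9; x4: center (-4/9, -4/9), radius 1/63
Reducing the second expression gives x1: center (-113/216, -215/432), radius 1/1080; x2: center (-19/36, -109/216), radius 1/972; x3: center (1/4, 1/4), radius 1/9; x4: center (-17/36, -17/36), radius 1/108
The forms do not match — not equal.


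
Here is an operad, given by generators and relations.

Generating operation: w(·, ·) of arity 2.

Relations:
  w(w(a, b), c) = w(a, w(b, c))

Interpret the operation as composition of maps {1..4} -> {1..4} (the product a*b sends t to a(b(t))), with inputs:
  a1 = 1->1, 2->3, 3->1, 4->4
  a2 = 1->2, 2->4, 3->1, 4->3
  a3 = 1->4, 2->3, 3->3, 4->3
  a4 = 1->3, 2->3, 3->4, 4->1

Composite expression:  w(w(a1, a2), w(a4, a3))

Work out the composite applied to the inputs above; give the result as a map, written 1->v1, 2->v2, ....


1->3, 2->1, 3->1, 4->1

w(a1, a2) = 1->3, 2->4, 3->1, 4->1
w(a4, a3) = 1->1, 2->4, 3->4, 4->4
w(w(a1, a2), w(a4, a3)) = 1->3, 2->1, 3->1, 4->1


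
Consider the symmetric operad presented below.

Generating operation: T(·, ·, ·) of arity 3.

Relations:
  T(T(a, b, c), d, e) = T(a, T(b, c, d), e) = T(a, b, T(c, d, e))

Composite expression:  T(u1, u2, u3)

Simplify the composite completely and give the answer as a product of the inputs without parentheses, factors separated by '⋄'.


Associativity of T dissolves the nesting; only the u-input order survives.
T(u1, u2, u3) spells out as u1 ⋄ u2 ⋄ u3

u1 ⋄ u2 ⋄ u3


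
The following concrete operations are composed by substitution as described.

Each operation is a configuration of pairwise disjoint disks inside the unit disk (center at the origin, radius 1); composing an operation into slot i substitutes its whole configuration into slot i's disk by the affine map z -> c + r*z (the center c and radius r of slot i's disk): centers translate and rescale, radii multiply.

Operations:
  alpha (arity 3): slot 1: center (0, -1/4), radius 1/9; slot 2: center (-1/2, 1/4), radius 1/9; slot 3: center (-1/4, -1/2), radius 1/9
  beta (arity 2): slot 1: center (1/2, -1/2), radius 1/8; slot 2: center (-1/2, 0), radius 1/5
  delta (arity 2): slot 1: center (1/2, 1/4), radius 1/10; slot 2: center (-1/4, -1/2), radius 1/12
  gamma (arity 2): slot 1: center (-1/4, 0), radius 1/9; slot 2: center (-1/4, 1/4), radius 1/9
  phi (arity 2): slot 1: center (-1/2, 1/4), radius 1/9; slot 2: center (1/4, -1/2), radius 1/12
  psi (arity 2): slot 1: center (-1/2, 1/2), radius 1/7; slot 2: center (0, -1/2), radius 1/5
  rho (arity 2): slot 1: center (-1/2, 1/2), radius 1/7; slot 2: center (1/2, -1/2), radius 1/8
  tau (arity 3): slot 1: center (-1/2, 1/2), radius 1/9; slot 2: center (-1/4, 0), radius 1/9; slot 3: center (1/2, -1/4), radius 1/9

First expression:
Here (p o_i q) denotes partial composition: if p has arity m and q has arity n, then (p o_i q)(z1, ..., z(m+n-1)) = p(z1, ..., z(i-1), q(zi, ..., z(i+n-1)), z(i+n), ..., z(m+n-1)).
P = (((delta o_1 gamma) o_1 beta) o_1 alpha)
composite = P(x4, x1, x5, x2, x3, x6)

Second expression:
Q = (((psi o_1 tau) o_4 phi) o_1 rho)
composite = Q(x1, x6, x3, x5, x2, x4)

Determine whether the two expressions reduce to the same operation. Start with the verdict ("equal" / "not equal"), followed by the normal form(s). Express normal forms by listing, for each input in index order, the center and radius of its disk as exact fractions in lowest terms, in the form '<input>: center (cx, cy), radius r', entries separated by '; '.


not equal; the first gives x1: center (691/1440, 47/192), radius 1/6480; x2: center (169/360, 1/4), radius 1/450; x3: center (19/40, 11/40), radius 1/90; x4: center (173/360, 703/2880), radius 1/6480; x5: center (461/960, 39/160), radius 1/6480; x6: center (-1/4, -1/2), radius 1/12 and the second x1: center (-73/126, 73/126), radius 1/441; x2: center (-1/10, -9/20), radius 1/45; x3: center (-15/28, 1/2), radius 1/63; x4: center (1/20, -3/5), radius 1/60; x5: center (-3/7, 13/28), radius 1/63; x6: center (-71/126, 71/126), radius 1/504

The first composite normalizes to x1: center (691/1440, 47/192), radius 1/6480; x2: center (169/360, 1/4), radius 1/450; x3: center (19/40, 11/40), radius 1/90; x4: center (173/360, 703/2880), radius 1/6480; x5: center (461/960, 39/160), radius 1/6480; x6: center (-1/4, -1/2), radius 1/12
The second composite normalizes to x1: center (-73/126, 73/126), radius 1/441; x2: center (-1/10, -9/20), radius 1/45; x3: center (-15/28, 1/2), radius 1/63; x4: center (1/20, -3/5), radius 1/60; x5: center (-3/7, 13/28), radius 1/63; x6: center (-71/126, 71/126), radius 1/504
They disagree, so not equal.


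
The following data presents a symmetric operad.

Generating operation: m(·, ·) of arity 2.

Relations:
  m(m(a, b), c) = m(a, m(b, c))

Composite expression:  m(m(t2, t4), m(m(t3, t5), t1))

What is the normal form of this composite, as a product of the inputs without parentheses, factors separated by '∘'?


Under associativity of m, the answer is the t's in reading order.
m(t2, t4) unparenthesizes to t2 ∘ t4
m(t3, t5) unparenthesizes to t3 ∘ t5
m(m(t3, t5), t1) unparenthesizes to t3 ∘ t5 ∘ t1
m(m(t2, t4), m(m(t3, t5), t1)) unparenthesizes to t2 ∘ t4 ∘ t3 ∘ t5 ∘ t1

t2 ∘ t4 ∘ t3 ∘ t5 ∘ t1


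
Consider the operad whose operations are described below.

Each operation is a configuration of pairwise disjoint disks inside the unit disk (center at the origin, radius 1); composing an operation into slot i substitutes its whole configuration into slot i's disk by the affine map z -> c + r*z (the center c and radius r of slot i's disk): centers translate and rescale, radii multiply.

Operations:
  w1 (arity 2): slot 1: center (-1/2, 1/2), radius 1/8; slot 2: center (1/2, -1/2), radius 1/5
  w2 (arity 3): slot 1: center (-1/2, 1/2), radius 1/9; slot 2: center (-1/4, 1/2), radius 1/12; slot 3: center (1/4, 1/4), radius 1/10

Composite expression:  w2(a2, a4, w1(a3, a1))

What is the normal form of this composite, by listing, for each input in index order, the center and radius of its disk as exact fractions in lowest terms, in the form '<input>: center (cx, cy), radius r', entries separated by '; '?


a1: center (3/10, 1/5), radius 1/50; a2: center (-1/2, 1/2), radius 1/9; a3: center (1/5, 3/10), radius 1/80; a4: center (-1/4, 1/2), radius 1/12

Each a-disk chains the slot maps above it in w2; radii multiply.
input a2: applying the 1 nested substitution gives center (-1/2, 1/2), radius 1/9
input a4: applying the 1 nested substitution gives center (-1/4, 1/2), radius 1/12
input a3: applying the 2 nested substitutions gives center (1/5, 3/10), radius 1/80
input a1: applying the 2 nested substitutions gives center (3/10, 1/5), radius 1/50


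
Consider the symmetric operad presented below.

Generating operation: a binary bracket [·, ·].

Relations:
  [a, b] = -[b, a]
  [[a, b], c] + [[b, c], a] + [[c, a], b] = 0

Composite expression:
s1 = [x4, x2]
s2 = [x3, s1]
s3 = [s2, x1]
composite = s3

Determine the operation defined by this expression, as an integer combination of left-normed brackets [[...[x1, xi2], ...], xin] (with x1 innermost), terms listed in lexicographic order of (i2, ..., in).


Left-normed coefficients sit on the x1-initial expansion words.
Composite bracket: [[x3, [x4, x2]], x1]
Under [a, b] = ab - ba we get 8 signed associative words (2^3 = 8).
Words beginning with x1 determine it all:
  x1x2x4x3 (sign -1) contributes -[[[x1, x2], x4], x3]
  x1x3x2x4 (sign +1) contributes +[[[x1, x3], x2], x4]
  x1x3x4x2 (sign -1) contributes -[[[x1, x3], x4], x2]
  x1x4x2x3 (sign +1) contributes +[[[x1, x4], x2], x3]

-[[[x1, x2], x4], x3] + [[[x1, x3], x2], x4] - [[[x1, x3], x4], x2] + [[[x1, x4], x2], x3]


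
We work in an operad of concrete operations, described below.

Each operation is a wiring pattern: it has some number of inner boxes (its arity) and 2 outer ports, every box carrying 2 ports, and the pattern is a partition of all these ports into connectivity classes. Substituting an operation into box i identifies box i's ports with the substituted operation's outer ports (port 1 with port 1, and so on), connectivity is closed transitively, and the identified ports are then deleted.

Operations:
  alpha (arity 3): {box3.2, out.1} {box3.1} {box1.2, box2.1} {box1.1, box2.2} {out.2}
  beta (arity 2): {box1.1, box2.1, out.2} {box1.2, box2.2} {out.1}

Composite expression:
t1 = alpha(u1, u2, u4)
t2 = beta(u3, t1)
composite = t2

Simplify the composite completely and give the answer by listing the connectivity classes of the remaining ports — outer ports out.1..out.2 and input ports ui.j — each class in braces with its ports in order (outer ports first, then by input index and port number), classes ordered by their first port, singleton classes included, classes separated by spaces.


{out.1} {out.2, u3.1, u4.2} {u1.1, u2.2} {u1.2, u2.1} {u3.2} {u4.1}


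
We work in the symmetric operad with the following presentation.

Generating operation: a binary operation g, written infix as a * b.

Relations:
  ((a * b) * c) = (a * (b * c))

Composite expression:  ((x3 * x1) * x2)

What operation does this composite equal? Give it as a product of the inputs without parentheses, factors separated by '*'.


Under associativity of g, the answer is the x's in reading order.
(x3 * x1) spells out as x3 * x1
((x3 * x1) * x2) spells out as x3 * x1 * x2

x3 * x1 * x2


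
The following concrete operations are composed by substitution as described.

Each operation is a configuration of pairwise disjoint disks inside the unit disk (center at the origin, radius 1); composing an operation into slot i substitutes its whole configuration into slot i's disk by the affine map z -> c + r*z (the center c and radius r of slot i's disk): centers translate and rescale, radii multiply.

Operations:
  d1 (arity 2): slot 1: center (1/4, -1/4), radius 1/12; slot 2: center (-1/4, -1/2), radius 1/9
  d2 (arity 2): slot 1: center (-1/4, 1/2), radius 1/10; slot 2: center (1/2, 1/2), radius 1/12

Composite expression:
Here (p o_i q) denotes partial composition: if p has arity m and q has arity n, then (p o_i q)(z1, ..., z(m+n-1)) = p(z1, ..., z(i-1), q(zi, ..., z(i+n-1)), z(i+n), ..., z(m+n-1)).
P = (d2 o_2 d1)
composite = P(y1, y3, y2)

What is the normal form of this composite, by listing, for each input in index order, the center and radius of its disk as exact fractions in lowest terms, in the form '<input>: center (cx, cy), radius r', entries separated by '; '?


Nesting under d2 composes maps z -> c + r*z down each y-path.
input y1: applying the 1 nested substitution gives center (-1/4, 1/2), radius 1/10
input y3: applying the 2 nested substitutions gives center (25/48, 23/48), radius 1/144
input y2: applying the 2 nested substitutions gives center (23/48, 11/24), radius 1/108

y1: center (-1/4, 1/2), radius 1/10; y2: center (23/48, 11/24), radius 1/108; y3: center (25/48, 23/48), radius 1/144


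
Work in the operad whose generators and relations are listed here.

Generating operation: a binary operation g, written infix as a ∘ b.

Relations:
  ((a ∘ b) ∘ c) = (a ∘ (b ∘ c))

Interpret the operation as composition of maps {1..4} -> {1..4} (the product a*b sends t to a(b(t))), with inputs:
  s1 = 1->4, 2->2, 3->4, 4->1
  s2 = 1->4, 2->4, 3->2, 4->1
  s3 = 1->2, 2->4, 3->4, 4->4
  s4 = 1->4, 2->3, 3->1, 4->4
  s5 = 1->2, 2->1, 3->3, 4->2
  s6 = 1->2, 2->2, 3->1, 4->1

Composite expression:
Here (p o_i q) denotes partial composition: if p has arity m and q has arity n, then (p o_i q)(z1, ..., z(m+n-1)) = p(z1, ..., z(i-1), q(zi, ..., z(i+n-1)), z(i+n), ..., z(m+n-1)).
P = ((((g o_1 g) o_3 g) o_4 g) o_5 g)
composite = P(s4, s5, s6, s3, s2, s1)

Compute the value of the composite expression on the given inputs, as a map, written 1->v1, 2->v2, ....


1->4, 2->3, 3->4, 4->3

(s4 ∘ s5) = 1->3, 2->4, 3->1, 4->3
(s2 ∘ s1) = 1->1, 2->4, 3->1, 4->4
(s3 ∘ (s2 ∘ s1)) = 1->2, 2->4, 3->2, 4->4
(s6 ∘ (s3 ∘ (s2 ∘ s1))) = 1->2, 2->1, 3->2, 4->1
((s4 ∘ s5) ∘ (s6 ∘ (s3 ∘ (s2 ∘ s1)))) = 1->4, 2->3, 3->4, 4->3


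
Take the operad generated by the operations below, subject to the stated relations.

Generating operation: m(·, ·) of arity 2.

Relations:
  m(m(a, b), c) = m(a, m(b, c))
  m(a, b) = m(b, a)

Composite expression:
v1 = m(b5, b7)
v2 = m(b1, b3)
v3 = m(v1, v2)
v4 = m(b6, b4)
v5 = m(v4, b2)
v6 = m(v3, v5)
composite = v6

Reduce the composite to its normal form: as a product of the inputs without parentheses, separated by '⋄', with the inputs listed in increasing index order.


b1 ⋄ b2 ⋄ b3 ⋄ b4 ⋄ b5 ⋄ b6 ⋄ b7


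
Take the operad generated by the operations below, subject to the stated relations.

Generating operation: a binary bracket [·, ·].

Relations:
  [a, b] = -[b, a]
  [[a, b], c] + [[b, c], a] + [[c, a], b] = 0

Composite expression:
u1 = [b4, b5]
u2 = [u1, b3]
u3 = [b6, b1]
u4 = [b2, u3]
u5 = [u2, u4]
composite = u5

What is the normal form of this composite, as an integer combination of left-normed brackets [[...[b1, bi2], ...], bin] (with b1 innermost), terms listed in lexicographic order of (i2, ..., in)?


A multilinear Lie element is pinned by b1-initial words (b1 innermost).
Composite bracket: [[[b4, b5], b3], [b2, [b6, b1]]]
Expanding via [a, b] = ab - ba: 32 signed words (2^5 = 32).
Words beginning with b1 determine it all:
  sign of b1b6b2b3b4b5 is +1, so it contributes +[[[[[b1, b6], b2], b3], b4], b5]
  sign of b1b6b2b3b5b4 is -1, so it contributes -[[[[[b1, b6], b2], b3], b5], b4]
  sign of b1b6b2b4b5b3 is -1, so it contributes -[[[[[b1, b6], b2], b4], b5], b3]
  sign of b1b6b2b5b4b3 is +1, so it contributes +[[[[[b1, b6], b2], b5], b4], b3]

[[[[[b1, b6], b2], b3], b4], b5] - [[[[[b1, b6], b2], b3], b5], b4] - [[[[[b1, b6], b2], b4], b5], b3] + [[[[[b1, b6], b2], b5], b4], b3]
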